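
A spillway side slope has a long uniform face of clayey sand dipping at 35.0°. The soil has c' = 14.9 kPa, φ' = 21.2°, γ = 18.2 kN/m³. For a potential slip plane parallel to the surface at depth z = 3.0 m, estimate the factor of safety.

For an infinite slope with a slip plane parallel to the surface (no pore pressure): FS = [c' + γz cos²β tanφ'] / [γz sinβ cosβ].
γz = 18.2·3.0 = 54.60 kN/m²
Numerator = 14.9 + 54.60·cos²35.0°·tan21.2° = 14.9 + 54.60·0.6710·0.3879 = 29.111 kPa
Denominator = 54.60·sin35.0°·cos35.0° = 54.60·0.5736·0.8192 = 25.654 kPa
FS = 29.111 / 25.654 = 1.135

FS = 1.13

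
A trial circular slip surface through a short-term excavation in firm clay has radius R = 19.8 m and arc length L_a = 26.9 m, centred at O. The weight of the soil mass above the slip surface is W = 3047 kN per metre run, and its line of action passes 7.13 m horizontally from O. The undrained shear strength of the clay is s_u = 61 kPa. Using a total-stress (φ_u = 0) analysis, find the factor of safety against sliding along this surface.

FS = 1.50

Taking moments about the centre O, the resisting moment is provided by the undrained shear strength acting along the arc:
M_R = s_u·L_a·R = 61·26.90·19.8 = 32489.8 kN·m/m
M_D = W·d = 3047·7.13 = 21725.1 kN·m/m
FS = M_R / M_D = 32489.8 / 21725.1 = 1.495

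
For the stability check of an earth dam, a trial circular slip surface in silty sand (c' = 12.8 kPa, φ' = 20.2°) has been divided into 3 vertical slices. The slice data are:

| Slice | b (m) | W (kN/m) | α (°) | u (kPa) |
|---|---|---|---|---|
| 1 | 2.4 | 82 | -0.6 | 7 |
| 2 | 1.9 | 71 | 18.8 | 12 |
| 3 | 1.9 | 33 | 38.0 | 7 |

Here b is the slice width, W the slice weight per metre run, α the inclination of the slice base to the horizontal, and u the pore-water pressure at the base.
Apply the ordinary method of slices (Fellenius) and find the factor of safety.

Ordinary method of slices: FS = Σ[c'·Δl_i + (W_i cosα_i − u_i·Δl_i)·tanφ'] / Σ W_i sinα_i, with Δl_i = b_i / cosα_i.
Slice 1: Δl = 2.4/cos(-0.6°) = 2.400 m; N'_1 = 82·cos(-0.6°) − 7·2.400 = 65.2; c'Δl = 30.72; W sinα = -0.9
Slice 2: Δl = 1.9/cos18.8° = 2.007 m; N'_2 = 71·cos18.8° − 12·2.007 = 43.1; c'Δl = 25.69; W sinα = 22.9
Slice 3: Δl = 1.9/cos38.0° = 2.411 m; N'_3 = 33·cos38.0° − 7·2.411 = 9.1; c'Δl = 30.86; W sinα = 20.3
Σc'Δl = 87.3 kN/m; ΣN' = 117.4 kN/m; ΣW sinα = 42.3 kN/m
Resisting = 87.3 + 117.4·tan20.2° = 87.3 + 43.2 = 130.5 kN/m
FS = 130.5 / 42.3 = 3.082

FS = 3.08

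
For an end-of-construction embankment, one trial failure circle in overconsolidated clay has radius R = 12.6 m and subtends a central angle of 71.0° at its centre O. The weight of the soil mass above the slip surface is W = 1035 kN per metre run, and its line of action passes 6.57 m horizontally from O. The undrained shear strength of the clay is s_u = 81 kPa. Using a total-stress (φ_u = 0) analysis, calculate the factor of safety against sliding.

FS = 2.34

Taking moments about the centre O, the resisting moment is provided by the undrained shear strength acting along the arc:
Arc length L_a = R·θ = 12.6·(71.0°·π/180) = 12.6·1.2392 = 15.61 m
M_R = s_u·L_a·R = 81·15.61·12.6 = 15935.4 kN·m/m
M_D = W·d = 1035·6.57 = 6800.0 kN·m/m
FS = M_R / M_D = 15935.4 / 6800.0 = 2.343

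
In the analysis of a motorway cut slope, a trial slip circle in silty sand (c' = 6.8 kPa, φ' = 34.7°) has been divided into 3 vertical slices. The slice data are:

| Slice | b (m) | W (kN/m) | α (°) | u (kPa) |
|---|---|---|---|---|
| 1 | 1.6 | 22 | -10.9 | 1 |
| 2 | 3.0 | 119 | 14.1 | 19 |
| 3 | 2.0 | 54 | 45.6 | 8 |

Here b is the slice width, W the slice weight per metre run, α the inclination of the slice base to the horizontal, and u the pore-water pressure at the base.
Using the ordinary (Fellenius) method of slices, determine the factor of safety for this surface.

Ordinary method of slices: FS = Σ[c'·Δl_i + (W_i cosα_i − u_i·Δl_i)·tanφ'] / Σ W_i sinα_i, with Δl_i = b_i / cosα_i.
Slice 1: Δl = 1.6/cos(-10.9°) = 1.629 m; N'_1 = 22·cos(-10.9°) − 1·1.629 = 20.0; c'Δl = 11.08; W sinα = -4.2
Slice 2: Δl = 3.0/cos14.1° = 3.093 m; N'_2 = 119·cos14.1° − 19·3.093 = 56.6; c'Δl = 21.03; W sinα = 29.0
Slice 3: Δl = 2.0/cos45.6° = 2.859 m; N'_3 = 54·cos45.6° − 8·2.859 = 14.9; c'Δl = 19.44; W sinα = 38.6
Σc'Δl = 51.6 kN/m; ΣN' = 91.5 kN/m; ΣW sinα = 63.4 kN/m
Resisting = 51.6 + 91.5·tan34.7° = 51.6 + 63.4 = 114.9 kN/m
FS = 114.9 / 63.4 = 1.812

FS = 1.81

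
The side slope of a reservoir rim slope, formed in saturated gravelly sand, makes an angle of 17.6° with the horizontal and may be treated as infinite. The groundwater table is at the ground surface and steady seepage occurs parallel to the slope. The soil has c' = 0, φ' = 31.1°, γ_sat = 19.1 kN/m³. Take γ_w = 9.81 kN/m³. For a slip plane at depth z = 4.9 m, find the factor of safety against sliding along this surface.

FS = 0.92

With seepage parallel to the slope and the water table at the surface, the effective normal stress on the slip plane uses the buoyant unit weight γ' = γ_sat − γ_w while the driving shear stress uses γ_sat:
FS = [c' + γ' z cos²β tanφ'] / [γ_sat z sinβ cosβ]
(For c' = 0 this reduces to FS = (γ'/γ_sat)·tanφ'/tanβ.)
γ' = 19.1 − 9.81 = 9.29 kN/m³
Numerator = 0.0 + 9.29·4.9·cos²17.6°·tan31.1° = 0.0 + 9.29·4.9·0.9086·0.6032 = 24.949 kPa
Denominator = 19.1·4.9·sin17.6°·cos17.6° = 19.1·4.9·0.3024·0.9532 = 26.974 kPa
FS = 24.949 / 26.974 = 0.925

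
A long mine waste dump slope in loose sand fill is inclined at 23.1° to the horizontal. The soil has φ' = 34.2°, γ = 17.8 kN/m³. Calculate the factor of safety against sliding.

For a dry cohesionless infinite slope the factor of safety is FS = tanφ' / tanβ.
FS = tan34.2° / tan23.1° = 0.6796 / 0.4265 = 1.593

FS = 1.59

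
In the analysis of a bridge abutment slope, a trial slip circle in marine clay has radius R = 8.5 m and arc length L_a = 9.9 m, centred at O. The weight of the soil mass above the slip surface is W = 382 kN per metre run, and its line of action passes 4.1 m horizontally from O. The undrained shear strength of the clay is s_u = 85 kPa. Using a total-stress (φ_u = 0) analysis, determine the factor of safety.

FS = 4.57

Taking moments about the centre O, the resisting moment is provided by the undrained shear strength acting along the arc:
M_R = s_u·L_a·R = 85·9.90·8.5 = 7152.8 kN·m/m
M_D = W·d = 382·4.1 = 1566.2 kN·m/m
FS = M_R / M_D = 7152.8 / 1566.2 = 4.567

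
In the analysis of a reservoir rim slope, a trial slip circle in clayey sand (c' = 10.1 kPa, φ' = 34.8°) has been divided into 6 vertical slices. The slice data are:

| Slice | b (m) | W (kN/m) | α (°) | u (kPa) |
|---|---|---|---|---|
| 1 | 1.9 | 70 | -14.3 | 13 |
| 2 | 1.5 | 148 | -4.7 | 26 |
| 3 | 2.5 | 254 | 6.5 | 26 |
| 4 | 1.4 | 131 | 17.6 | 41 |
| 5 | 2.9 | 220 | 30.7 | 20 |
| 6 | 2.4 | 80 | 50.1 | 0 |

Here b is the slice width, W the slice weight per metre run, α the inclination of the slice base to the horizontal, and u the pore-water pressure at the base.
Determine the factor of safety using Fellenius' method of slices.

FS = 2.57

Ordinary method of slices: FS = Σ[c'·Δl_i + (W_i cosα_i − u_i·Δl_i)·tanφ'] / Σ W_i sinα_i, with Δl_i = b_i / cosα_i.
Slice 1: Δl = 1.9/cos(-14.3°) = 1.961 m; N'_1 = 70·cos(-14.3°) − 13·1.961 = 42.3; c'Δl = 19.80; W sinα = -17.3
Slice 2: Δl = 1.5/cos(-4.7°) = 1.505 m; N'_2 = 148·cos(-4.7°) − 26·1.505 = 108.4; c'Δl = 15.20; W sinα = -12.1
Slice 3: Δl = 2.5/cos6.5° = 2.516 m; N'_3 = 254·cos6.5° − 26·2.516 = 186.9; c'Δl = 25.41; W sinα = 28.8
Slice 4: Δl = 1.4/cos17.6° = 1.469 m; N'_4 = 131·cos17.6° − 41·1.469 = 64.6; c'Δl = 14.83; W sinα = 39.6
Slice 5: Δl = 2.9/cos30.7° = 3.373 m; N'_5 = 220·cos30.7° − 20·3.373 = 121.7; c'Δl = 34.06; W sinα = 112.3
Slice 6: Δl = 2.4/cos50.1° = 3.742 m; N'_6 = 80·cos50.1° − 0·3.742 = 51.3; c'Δl = 37.79; W sinα = 61.4
Σc'Δl = 147.1 kN/m; ΣN' = 575.3 kN/m; ΣW sinα = 212.6 kN/m
Resisting = 147.1 + 575.3·tan34.8° = 147.1 + 399.9 = 547.0 kN/m
FS = 547.0 / 212.6 = 2.572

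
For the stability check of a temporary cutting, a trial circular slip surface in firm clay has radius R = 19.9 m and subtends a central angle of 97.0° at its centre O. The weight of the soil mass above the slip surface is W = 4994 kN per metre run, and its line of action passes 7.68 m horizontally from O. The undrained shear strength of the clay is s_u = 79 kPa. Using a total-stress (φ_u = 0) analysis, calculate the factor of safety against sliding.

Taking moments about the centre O, the resisting moment is provided by the undrained shear strength acting along the arc:
Arc length L_a = R·θ = 19.9·(97.0°·π/180) = 19.9·1.6930 = 33.69 m
M_R = s_u·L_a·R = 79·33.69·19.9 = 52964.2 kN·m/m
M_D = W·d = 4994·7.68 = 38353.9 kN·m/m
FS = M_R / M_D = 52964.2 / 38353.9 = 1.381

FS = 1.38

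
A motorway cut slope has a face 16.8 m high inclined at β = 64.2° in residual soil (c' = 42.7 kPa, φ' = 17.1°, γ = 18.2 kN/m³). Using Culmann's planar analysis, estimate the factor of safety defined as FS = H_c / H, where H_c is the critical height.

FS = 1.51

H_c = (4c'/γ) · sinβ cosφ' / [1 − cos(β − φ')]
    = (4·42.7/18.2) · sin64.2°·cos17.1° / [1 − cos47.1°]
    = 9.385 · 0.8605 / 0.3193 = 25.29 m
FS = H_c / H = 25.29 / 16.8 = 1.506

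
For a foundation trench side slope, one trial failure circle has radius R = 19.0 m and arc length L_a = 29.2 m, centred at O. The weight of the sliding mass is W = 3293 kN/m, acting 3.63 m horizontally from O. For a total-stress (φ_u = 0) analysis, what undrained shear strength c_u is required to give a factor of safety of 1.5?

FS = c_u·L_a·R / (W·d), so c_u = FS·W·d / (L_a·R).
c_u = 1.5·3293·3.63 / (29.20·19.0) = 17930.4 / 554.80 = 32.32 kPa

c_u = 32.3 kPa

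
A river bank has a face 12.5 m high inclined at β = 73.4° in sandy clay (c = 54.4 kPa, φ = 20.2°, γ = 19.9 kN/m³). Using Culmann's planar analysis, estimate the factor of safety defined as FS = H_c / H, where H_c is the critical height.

H_c = (4c/γ) · sinβ cosφ / [1 − cos(β − φ)]
    = (4·54.4/19.9) · sin73.4°·cos20.2° / [1 − cos53.2°]
    = 10.935 · 0.8994 / 0.4010 = 24.53 m
FS = H_c / H = 24.53 / 12.5 = 1.962

FS = 1.96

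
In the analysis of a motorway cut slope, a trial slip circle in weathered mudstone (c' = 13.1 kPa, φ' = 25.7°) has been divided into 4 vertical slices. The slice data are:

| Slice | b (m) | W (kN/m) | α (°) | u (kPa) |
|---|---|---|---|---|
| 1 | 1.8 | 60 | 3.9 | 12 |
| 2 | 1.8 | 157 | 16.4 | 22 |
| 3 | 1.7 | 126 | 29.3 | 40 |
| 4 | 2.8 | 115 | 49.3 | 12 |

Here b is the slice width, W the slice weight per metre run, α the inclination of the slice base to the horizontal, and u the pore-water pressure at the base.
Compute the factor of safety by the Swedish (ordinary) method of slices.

Ordinary method of slices: FS = Σ[c'·Δl_i + (W_i cosα_i − u_i·Δl_i)·tanφ'] / Σ W_i sinα_i, with Δl_i = b_i / cosα_i.
Slice 1: Δl = 1.8/cos3.9° = 1.804 m; N'_1 = 60·cos3.9° − 12·1.804 = 38.2; c'Δl = 23.63; W sinα = 4.1
Slice 2: Δl = 1.8/cos16.4° = 1.876 m; N'_2 = 157·cos16.4° − 22·1.876 = 109.3; c'Δl = 24.58; W sinα = 44.3
Slice 3: Δl = 1.7/cos29.3° = 1.949 m; N'_3 = 126·cos29.3° − 40·1.949 = 31.9; c'Δl = 25.54; W sinα = 61.7
Slice 4: Δl = 2.8/cos49.3° = 4.294 m; N'_4 = 115·cos49.3° − 12·4.294 = 23.5; c'Δl = 56.25; W sinα = 87.2
Σc'Δl = 130.0 kN/m; ΣN' = 202.9 kN/m; ΣW sinα = 197.3 kN/m
Resisting = 130.0 + 202.9·tan25.7° = 130.0 + 97.7 = 227.7 kN/m
FS = 227.7 / 197.3 = 1.154

FS = 1.15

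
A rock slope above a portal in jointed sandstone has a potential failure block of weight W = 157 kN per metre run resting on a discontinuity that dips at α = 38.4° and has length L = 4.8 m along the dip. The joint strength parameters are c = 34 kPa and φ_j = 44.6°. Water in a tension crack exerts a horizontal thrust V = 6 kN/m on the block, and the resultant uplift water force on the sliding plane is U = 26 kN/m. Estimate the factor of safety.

Resolving the block weight along and normal to the plane and applying the Mohr–Coulomb strength on the joint:
N' = W cosα − U − V sinα = 157·cos38.4° − 26 − 6·sin38.4° = 93.3 kN/m
Driving force T = W sinα + V cosα = 157·sin38.4° + 6·cos38.4° = 102.2 kN/m
Resisting force R = c·L + N'·tanφ_j = 34·4.8 + 93.3·tan44.6° = 163.2 + 92.0 = 255.2 kN/m
FS = R / T = 255.2 / 102.2 = 2.497

FS = 2.50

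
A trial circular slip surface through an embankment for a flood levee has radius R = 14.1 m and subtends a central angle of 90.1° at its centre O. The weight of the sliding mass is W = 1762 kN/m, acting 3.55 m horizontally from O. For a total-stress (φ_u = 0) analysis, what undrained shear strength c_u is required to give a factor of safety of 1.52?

c_u = 30.4 kPa

FS = c_u·L_a·R / (W·d), so c_u = FS·W·d / (L_a·R).
Arc length L_a = R·θ = 14.1·(90.1°·π/180) = 14.1·1.5725 = 22.17 m
c_u = 1.52·1762·3.55 / (22.17·14.1) = 9507.8 / 312.64 = 30.41 kPa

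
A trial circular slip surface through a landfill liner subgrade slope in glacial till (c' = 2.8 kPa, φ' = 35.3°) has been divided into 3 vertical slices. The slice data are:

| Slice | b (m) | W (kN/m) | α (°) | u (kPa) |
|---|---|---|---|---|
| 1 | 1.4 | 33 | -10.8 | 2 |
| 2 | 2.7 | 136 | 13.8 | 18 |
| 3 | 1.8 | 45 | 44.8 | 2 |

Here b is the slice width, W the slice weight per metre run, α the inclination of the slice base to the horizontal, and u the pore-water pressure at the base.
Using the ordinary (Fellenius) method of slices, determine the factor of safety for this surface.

Ordinary method of slices: FS = Σ[c'·Δl_i + (W_i cosα_i − u_i·Δl_i)·tanφ'] / Σ W_i sinα_i, with Δl_i = b_i / cosα_i.
Slice 1: Δl = 1.4/cos(-10.8°) = 1.425 m; N'_1 = 33·cos(-10.8°) − 2·1.425 = 29.6; c'Δl = 3.99; W sinα = -6.2
Slice 2: Δl = 2.7/cos13.8° = 2.780 m; N'_2 = 136·cos13.8° − 18·2.780 = 82.0; c'Δl = 7.78; W sinα = 32.4
Slice 3: Δl = 1.8/cos44.8° = 2.537 m; N'_3 = 45·cos44.8° − 2·2.537 = 26.9; c'Δl = 7.10; W sinα = 31.7
Σc'Δl = 18.9 kN/m; ΣN' = 138.5 kN/m; ΣW sinα = 58.0 kN/m
Resisting = 18.9 + 138.5·tan35.3° = 18.9 + 98.0 = 116.9 kN/m
FS = 116.9 / 58.0 = 2.017

FS = 2.02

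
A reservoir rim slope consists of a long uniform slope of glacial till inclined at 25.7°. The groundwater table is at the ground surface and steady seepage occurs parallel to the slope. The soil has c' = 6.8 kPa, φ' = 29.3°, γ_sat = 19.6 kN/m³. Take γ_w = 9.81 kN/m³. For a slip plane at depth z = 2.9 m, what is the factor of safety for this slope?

With seepage parallel to the slope and the water table at the surface, the effective normal stress on the slip plane uses the buoyant unit weight γ' = γ_sat − γ_w while the driving shear stress uses γ_sat:
FS = [c' + γ' z cos²β tanφ'] / [γ_sat z sinβ cosβ]
γ' = 19.6 − 9.81 = 9.79 kN/m³
Numerator = 6.8 + 9.79·2.9·cos²25.7°·tan29.3° = 6.8 + 9.79·2.9·0.8119·0.5612 = 19.736 kPa
Denominator = 19.6·2.9·sin25.7°·cos25.7° = 19.6·2.9·0.4337·0.9011 = 22.211 kPa
FS = 19.736 / 22.211 = 0.889

FS = 0.89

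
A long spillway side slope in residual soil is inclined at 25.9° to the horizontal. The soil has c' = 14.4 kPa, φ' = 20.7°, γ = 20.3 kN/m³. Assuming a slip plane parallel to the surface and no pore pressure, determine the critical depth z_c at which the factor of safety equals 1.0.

z_c = 8.14 m

Setting FS = 1.00 in FS = [c' + γz cos²β tanφ'] / [γz sinβ cosβ] and solving for z:
z = c' / [γ cosβ (FS·sinβ − cosβ·tanφ')]
  = 14.4 / [20.3·cos25.9°·(1.00·sin25.9° − cos25.9°·tan20.7°)]
  = 14.4 / [20.3·0.8996·(1.00·0.4368 − 0.8996·0.3779)]
  = 14.4 / 1.7693 = 8.139 m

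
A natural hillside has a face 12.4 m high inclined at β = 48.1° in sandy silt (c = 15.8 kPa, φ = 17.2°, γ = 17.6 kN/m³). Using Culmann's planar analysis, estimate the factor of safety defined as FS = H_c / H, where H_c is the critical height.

H_c = (4c/γ) · sinβ cosφ / [1 − cos(β − φ)]
    = (4·15.8/17.6) · sin48.1°·cos17.2° / [1 − cos30.9°]
    = 3.591 · 0.7110 / 0.1419 = 17.99 m
FS = H_c / H = 17.99 / 12.4 = 1.451

FS = 1.45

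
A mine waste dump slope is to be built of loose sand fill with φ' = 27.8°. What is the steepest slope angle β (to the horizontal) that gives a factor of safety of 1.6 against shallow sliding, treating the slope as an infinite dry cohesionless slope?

β = 18.2°

For an infinite dry cohesionless slope FS = tanφ'/tanβ, so tanβ = tanφ' / FS.
tanβ = tan27.8° / 1.6 = 0.5272 / 1.6 = 0.3295
β = arctan(0.3295) = 18.24°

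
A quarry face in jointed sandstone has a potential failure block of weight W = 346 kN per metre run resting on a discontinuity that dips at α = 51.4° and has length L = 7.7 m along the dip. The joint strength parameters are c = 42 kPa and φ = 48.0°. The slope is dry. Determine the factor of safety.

Resolving the block weight along and normal to the plane and applying the Mohr–Coulomb strength on the joint:
N' = W cosα = 346·cos51.4° = 215.9 kN/m
Driving force T = W sinα = 346·sin51.4° = 270.4 kN/m
Resisting force R = c·L + N'·tanφ = 42·7.7 + 215.9·tan48.0° = 323.4 + 239.7 = 563.1 kN/m
FS = R / T = 563.1 / 270.4 = 2.083

FS = 2.08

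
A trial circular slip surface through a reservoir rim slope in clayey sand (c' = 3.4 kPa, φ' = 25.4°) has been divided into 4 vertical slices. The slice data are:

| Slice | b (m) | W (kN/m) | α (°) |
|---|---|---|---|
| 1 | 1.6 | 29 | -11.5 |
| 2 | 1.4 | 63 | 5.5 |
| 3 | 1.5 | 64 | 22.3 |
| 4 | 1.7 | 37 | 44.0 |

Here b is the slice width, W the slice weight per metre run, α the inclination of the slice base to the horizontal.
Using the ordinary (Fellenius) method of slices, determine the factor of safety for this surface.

Ordinary method of slices: FS = Σ[c'·Δl_i + (W_i cosα_i)·tanφ'] / Σ W_i sinα_i, with Δl_i = b_i / cosα_i.
Slice 1: Δl = 1.6/cos(-11.5°) = 1.633 m; N'_1 = 29·cos(-11.5°) = 28.4; c'Δl = 5.55; W sinα = -5.8
Slice 2: Δl = 1.4/cos5.5° = 1.406 m; N'_2 = 63·cos5.5° = 62.7; c'Δl = 4.78; W sinα = 6.0
Slice 3: Δl = 1.5/cos22.3° = 1.621 m; N'_3 = 64·cos22.3° = 59.2; c'Δl = 5.51; W sinα = 24.3
Slice 4: Δl = 1.7/cos44.0° = 2.363 m; N'_4 = 37·cos44.0° = 26.6; c'Δl = 8.04; W sinα = 25.7
Σc'Δl = 23.9 kN/m; ΣN' = 177.0 kN/m; ΣW sinα = 50.2 kN/m
Resisting = 23.9 + 177.0·tan25.4° = 23.9 + 84.0 = 107.9 kN/m
FS = 107.9 / 50.2 = 2.148

FS = 2.15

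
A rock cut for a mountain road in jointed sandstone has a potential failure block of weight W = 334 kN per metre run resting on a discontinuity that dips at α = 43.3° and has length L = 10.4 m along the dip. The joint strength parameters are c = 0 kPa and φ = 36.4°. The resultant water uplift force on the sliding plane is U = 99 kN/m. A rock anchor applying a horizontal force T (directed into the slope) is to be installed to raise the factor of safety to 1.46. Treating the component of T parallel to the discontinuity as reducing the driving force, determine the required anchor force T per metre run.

T = 146 kN/m

Resolving forces along and normal to the sliding plane, with the horizontal anchor force T adding T·sinα to the effective normal force and T·cosα acting up the plane against the driving force:
FS = [cL + (W cosα − U + T sinα) tanφ] / [W sinα − T cosα]
Without the anchor: N' = 144.1 kN/m, driving T_d = 229.1 kN/m, resisting R = 0·10.4 + 144.1·tan36.4° = 106.2 kN/m, FS = 0.46.
Setting FS = 1.46 and solving for T:
1.46·(229.1 − T cos43.3°) = 106.2 + T sin43.3°·tan36.4°
T·(sin43.3°·tan36.4° + 1.46·cos43.3°) = 1.46·229.1 − 106.2
T·(0.6858·0.7373 + 1.46·0.7278) = 334.4 − 106.2 = 228.2
T·1.5682 = 228.2
T = 145.5 kN/m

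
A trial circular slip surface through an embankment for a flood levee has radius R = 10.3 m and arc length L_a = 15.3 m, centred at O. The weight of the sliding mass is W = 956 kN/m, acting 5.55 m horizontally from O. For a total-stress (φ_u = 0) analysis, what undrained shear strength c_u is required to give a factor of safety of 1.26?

c_u = 42.4 kPa

FS = c_u·L_a·R / (W·d), so c_u = FS·W·d / (L_a·R).
c_u = 1.26·956·5.55 / (15.30·10.3) = 6685.3 / 157.59 = 42.42 kPa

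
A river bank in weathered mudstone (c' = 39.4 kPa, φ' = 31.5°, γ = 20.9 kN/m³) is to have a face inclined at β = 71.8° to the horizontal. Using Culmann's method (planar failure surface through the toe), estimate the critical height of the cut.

H_c = 25.74 m

Culmann's analysis gives the critical failure plane at α_cr = (β + φ')/2 = (71.8 + 31.5)/2 = 51.6°, and the critical height
H_c = (4c'/γ) · sinβ cosφ' / [1 − cos(β − φ')]
    = (4·39.4/20.9) · sin71.8°·cos31.5° / [1 − cos(40.3°)]
    = 7.541 · 0.9500·0.8526 / [1 − 0.7627]
    = 7.541 · 0.8100 / 0.2373
    = 25.74 m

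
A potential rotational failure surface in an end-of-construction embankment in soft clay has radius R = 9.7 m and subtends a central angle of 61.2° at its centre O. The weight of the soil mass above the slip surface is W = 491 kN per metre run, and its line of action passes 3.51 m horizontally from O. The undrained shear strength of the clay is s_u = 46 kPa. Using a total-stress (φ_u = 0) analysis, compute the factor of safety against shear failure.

FS = 2.68

Taking moments about the centre O, the resisting moment is provided by the undrained shear strength acting along the arc:
Arc length L_a = R·θ = 9.7·(61.2°·π/180) = 9.7·1.0681 = 10.36 m
M_R = s_u·L_a·R = 46·10.36·9.7 = 4623.1 kN·m/m
M_D = W·d = 491·3.51 = 1723.4 kN·m/m
FS = M_R / M_D = 4623.1 / 1723.4 = 2.683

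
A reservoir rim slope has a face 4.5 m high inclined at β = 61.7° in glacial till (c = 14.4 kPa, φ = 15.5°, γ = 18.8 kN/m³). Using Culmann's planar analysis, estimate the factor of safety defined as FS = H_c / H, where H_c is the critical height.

FS = 1.88

H_c = (4c/γ) · sinβ cosφ / [1 − cos(β − φ)]
    = (4·14.4/18.8) · sin61.7°·cos15.5° / [1 − cos46.2°]
    = 3.064 · 0.8485 / 0.3079 = 8.44 m
FS = H_c / H = 8.44 / 4.5 = 1.876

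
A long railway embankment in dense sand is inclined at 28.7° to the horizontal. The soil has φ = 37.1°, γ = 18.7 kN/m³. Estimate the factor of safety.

For a dry cohesionless infinite slope the factor of safety is FS = tanφ / tanβ.
FS = tan37.1° / tan28.7° = 0.7563 / 0.5475 = 1.381

FS = 1.38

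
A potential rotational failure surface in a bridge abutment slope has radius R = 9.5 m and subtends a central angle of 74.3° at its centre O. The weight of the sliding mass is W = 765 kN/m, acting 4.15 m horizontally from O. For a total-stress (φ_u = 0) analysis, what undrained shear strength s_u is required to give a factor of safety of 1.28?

s_u = 34.7 kPa

FS = s_u·L_a·R / (W·d), so s_u = FS·W·d / (L_a·R).
Arc length L_a = R·θ = 9.5·(74.3°·π/180) = 9.5·1.2968 = 12.32 m
s_u = 1.28·765·4.15 / (12.32·9.5) = 4063.7 / 117.03 = 34.72 kPa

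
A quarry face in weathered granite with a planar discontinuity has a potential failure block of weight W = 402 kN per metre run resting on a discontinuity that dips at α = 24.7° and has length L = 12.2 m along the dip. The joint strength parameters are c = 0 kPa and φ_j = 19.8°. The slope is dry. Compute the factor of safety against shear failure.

FS = 0.78

Resolving the block weight along and normal to the plane and applying the Mohr–Coulomb strength on the joint:
N' = W cosα = 402·cos24.7° = 365.2 kN/m
Driving force T = W sinα = 402·sin24.7° = 168.0 kN/m
Resisting force R = c·L + N'·tanφ_j = 0·12.2 + 365.2·tan19.8° = 0.0 + 131.5 = 131.5 kN/m
FS = R / T = 131.5 / 168.0 = 0.783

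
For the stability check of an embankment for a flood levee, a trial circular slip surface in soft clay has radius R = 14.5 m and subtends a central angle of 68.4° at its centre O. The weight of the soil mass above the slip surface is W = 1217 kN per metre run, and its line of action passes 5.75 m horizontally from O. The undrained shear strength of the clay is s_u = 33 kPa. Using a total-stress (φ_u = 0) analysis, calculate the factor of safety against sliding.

FS = 1.18

Taking moments about the centre O, the resisting moment is provided by the undrained shear strength acting along the arc:
Arc length L_a = R·θ = 14.5·(68.4°·π/180) = 14.5·1.1938 = 17.31 m
M_R = s_u·L_a·R = 33·17.31·14.5 = 8282.9 kN·m/m
M_D = W·d = 1217·5.75 = 6997.8 kN·m/m
FS = M_R / M_D = 8282.9 / 6997.8 = 1.184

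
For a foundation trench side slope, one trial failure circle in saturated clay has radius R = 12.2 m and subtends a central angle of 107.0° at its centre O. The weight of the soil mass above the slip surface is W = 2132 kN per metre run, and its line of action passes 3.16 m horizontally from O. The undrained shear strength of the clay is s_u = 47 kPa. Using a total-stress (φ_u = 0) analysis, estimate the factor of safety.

FS = 1.94

Taking moments about the centre O, the resisting moment is provided by the undrained shear strength acting along the arc:
Arc length L_a = R·θ = 12.2·(107.0°·π/180) = 12.2·1.8675 = 22.78 m
M_R = s_u·L_a·R = 47·22.78·12.2 = 13064.1 kN·m/m
M_D = W·d = 2132·3.16 = 6737.1 kN·m/m
FS = M_R / M_D = 13064.1 / 6737.1 = 1.939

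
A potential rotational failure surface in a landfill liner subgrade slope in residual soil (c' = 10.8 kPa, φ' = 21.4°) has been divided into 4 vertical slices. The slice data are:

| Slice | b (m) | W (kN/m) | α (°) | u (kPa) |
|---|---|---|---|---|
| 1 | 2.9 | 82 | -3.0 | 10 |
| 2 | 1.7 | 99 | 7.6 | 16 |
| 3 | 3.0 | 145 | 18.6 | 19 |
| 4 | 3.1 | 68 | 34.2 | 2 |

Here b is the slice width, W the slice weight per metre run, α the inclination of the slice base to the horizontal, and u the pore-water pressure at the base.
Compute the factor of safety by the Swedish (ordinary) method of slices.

FS = 2.38

Ordinary method of slices: FS = Σ[c'·Δl_i + (W_i cosα_i − u_i·Δl_i)·tanφ'] / Σ W_i sinα_i, with Δl_i = b_i / cosα_i.
Slice 1: Δl = 2.9/cos(-3.0°) = 2.904 m; N'_1 = 82·cos(-3.0°) − 10·2.904 = 52.8; c'Δl = 31.36; W sinα = -4.3
Slice 2: Δl = 1.7/cos7.6° = 1.715 m; N'_2 = 99·cos7.6° − 16·1.715 = 70.7; c'Δl = 18.52; W sinα = 13.1
Slice 3: Δl = 3.0/cos18.6° = 3.165 m; N'_3 = 145·cos18.6° − 19·3.165 = 77.3; c'Δl = 34.19; W sinα = 46.2
Slice 4: Δl = 3.1/cos34.2° = 3.748 m; N'_4 = 68·cos34.2° − 2·3.748 = 48.7; c'Δl = 40.48; W sinα = 38.2
Σc'Δl = 124.6 kN/m; ΣN' = 249.6 kN/m; ΣW sinα = 93.3 kN/m
Resisting = 124.6 + 249.6·tan21.4° = 124.6 + 97.8 = 222.4 kN/m
FS = 222.4 / 93.3 = 2.384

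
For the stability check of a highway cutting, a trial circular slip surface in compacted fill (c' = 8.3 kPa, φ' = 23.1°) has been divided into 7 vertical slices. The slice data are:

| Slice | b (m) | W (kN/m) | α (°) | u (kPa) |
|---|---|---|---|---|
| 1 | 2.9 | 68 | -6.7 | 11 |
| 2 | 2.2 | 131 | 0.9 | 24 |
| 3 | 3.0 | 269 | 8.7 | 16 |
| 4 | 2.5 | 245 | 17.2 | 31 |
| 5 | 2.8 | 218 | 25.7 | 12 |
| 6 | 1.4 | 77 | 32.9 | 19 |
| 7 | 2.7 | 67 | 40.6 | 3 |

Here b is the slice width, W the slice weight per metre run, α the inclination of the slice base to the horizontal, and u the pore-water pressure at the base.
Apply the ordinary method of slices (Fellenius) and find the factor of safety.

Ordinary method of slices: FS = Σ[c'·Δl_i + (W_i cosα_i − u_i·Δl_i)·tanφ'] / Σ W_i sinα_i, with Δl_i = b_i / cosα_i.
Slice 1: Δl = 2.9/cos(-6.7°) = 2.920 m; N'_1 = 68·cos(-6.7°) − 11·2.920 = 35.4; c'Δl = 24.24; W sinα = -7.9
Slice 2: Δl = 2.2/cos0.9° = 2.200 m; N'_2 = 131·cos0.9° − 24·2.200 = 78.2; c'Δl = 18.26; W sinα = 2.1
Slice 3: Δl = 3.0/cos8.7° = 3.035 m; N'_3 = 269·cos8.7° − 16·3.035 = 217.3; c'Δl = 25.19; W sinα = 40.7
Slice 4: Δl = 2.5/cos17.2° = 2.617 m; N'_4 = 245·cos17.2° − 31·2.617 = 152.9; c'Δl = 21.72; W sinα = 72.4
Slice 5: Δl = 2.8/cos25.7° = 3.107 m; N'_5 = 218·cos25.7° − 12·3.107 = 159.1; c'Δl = 25.79; W sinα = 94.5
Slice 6: Δl = 1.4/cos32.9° = 1.667 m; N'_6 = 77·cos32.9° − 19·1.667 = 33.0; c'Δl = 13.84; W sinα = 41.8
Slice 7: Δl = 2.7/cos40.6° = 3.556 m; N'_7 = 67·cos40.6° − 3·3.556 = 40.2; c'Δl = 29.52; W sinα = 43.6
Σc'Δl = 158.6 kN/m; ΣN' = 716.2 kN/m; ΣW sinα = 287.2 kN/m
Resisting = 158.6 + 716.2·tan23.1° = 158.6 + 305.5 = 464.0 kN/m
FS = 464.0 / 287.2 = 1.616

FS = 1.62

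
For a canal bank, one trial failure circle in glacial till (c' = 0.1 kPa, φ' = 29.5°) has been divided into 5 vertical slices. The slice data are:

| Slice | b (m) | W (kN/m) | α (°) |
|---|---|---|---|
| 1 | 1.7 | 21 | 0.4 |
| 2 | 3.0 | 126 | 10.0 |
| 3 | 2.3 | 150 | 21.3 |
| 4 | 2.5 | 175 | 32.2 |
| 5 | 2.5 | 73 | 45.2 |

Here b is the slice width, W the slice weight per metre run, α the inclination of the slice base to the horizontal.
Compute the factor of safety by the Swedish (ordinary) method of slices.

Ordinary method of slices: FS = Σ[c'·Δl_i + (W_i cosα_i)·tanφ'] / Σ W_i sinα_i, with Δl_i = b_i / cosα_i.
Slice 1: Δl = 1.7/cos0.4° = 1.700 m; N'_1 = 21·cos0.4° = 21.0; c'Δl = 0.17; W sinα = 0.1
Slice 2: Δl = 3.0/cos10.0° = 3.046 m; N'_2 = 126·cos10.0° = 124.1; c'Δl = 0.30; W sinα = 21.9
Slice 3: Δl = 2.3/cos21.3° = 2.469 m; N'_3 = 150·cos21.3° = 139.8; c'Δl = 0.25; W sinα = 54.5
Slice 4: Δl = 2.5/cos32.2° = 2.954 m; N'_4 = 175·cos32.2° = 148.1; c'Δl = 0.30; W sinα = 93.3
Slice 5: Δl = 2.5/cos45.2° = 3.548 m; N'_5 = 73·cos45.2° = 51.4; c'Δl = 0.35; W sinα = 51.8
Σc'Δl = 1.4 kN/m; ΣN' = 484.4 kN/m; ΣW sinα = 221.6 kN/m
Resisting = 1.4 + 484.4·tan29.5° = 1.4 + 274.0 = 275.4 kN/m
FS = 275.4 / 221.6 = 1.243

FS = 1.24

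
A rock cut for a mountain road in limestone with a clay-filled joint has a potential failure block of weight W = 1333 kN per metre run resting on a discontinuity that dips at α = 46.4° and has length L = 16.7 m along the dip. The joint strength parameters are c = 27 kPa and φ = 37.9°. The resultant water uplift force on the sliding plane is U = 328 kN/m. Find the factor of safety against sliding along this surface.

FS = 0.94

Resolving the block weight along and normal to the plane and applying the Mohr–Coulomb strength on the joint:
N' = W cosα − U = 1333·cos46.4° − 328 = 591.3 kN/m
Driving force T = W sinα = 1333·sin46.4° = 965.3 kN/m
Resisting force R = c·L + N'·tanφ = 27·16.7 + 591.3·tan37.9° = 450.9 + 460.3 = 911.2 kN/m
FS = R / T = 911.2 / 965.3 = 0.944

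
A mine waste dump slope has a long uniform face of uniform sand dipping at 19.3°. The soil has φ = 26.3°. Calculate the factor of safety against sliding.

FS = 1.41

For a dry cohesionless infinite slope the factor of safety is FS = tanφ / tanβ.
FS = tan26.3° / tan19.3° = 0.4942 / 0.3502 = 1.411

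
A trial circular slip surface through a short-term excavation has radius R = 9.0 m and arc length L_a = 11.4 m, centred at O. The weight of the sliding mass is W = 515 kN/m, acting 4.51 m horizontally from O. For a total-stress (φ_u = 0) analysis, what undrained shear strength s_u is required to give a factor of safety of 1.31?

FS = s_u·L_a·R / (W·d), so s_u = FS·W·d / (L_a·R).
s_u = 1.31·515·4.51 / (11.40·9.0) = 3042.7 / 102.60 = 29.66 kPa

s_u = 29.7 kPa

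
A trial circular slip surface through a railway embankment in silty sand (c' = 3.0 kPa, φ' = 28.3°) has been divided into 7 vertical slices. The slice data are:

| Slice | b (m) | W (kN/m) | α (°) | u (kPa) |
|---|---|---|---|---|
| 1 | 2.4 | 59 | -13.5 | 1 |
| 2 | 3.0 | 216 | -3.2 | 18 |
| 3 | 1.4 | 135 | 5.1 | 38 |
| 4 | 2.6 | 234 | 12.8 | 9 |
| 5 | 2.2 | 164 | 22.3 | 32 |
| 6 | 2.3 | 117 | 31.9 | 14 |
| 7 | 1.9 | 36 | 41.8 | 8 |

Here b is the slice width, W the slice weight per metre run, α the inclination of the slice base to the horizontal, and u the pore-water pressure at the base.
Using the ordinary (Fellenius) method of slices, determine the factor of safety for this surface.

FS = 2.14

Ordinary method of slices: FS = Σ[c'·Δl_i + (W_i cosα_i − u_i·Δl_i)·tanφ'] / Σ W_i sinα_i, with Δl_i = b_i / cosα_i.
Slice 1: Δl = 2.4/cos(-13.5°) = 2.468 m; N'_1 = 59·cos(-13.5°) − 1·2.468 = 54.9; c'Δl = 7.40; W sinα = -13.8
Slice 2: Δl = 3.0/cos(-3.2°) = 3.005 m; N'_2 = 216·cos(-3.2°) − 18·3.005 = 161.6; c'Δl = 9.01; W sinα = -12.1
Slice 3: Δl = 1.4/cos5.1° = 1.406 m; N'_3 = 135·cos5.1° − 38·1.406 = 81.1; c'Δl = 4.22; W sinα = 12.0
Slice 4: Δl = 2.6/cos12.8° = 2.666 m; N'_4 = 234·cos12.8° − 9·2.666 = 204.2; c'Δl = 8.00; W sinα = 51.8
Slice 5: Δl = 2.2/cos22.3° = 2.378 m; N'_5 = 164·cos22.3° − 32·2.378 = 75.6; c'Δl = 7.13; W sinα = 62.2
Slice 6: Δl = 2.3/cos31.9° = 2.709 m; N'_6 = 117·cos31.9° − 14·2.709 = 61.4; c'Δl = 8.13; W sinα = 61.8
Slice 7: Δl = 1.9/cos41.8° = 2.549 m; N'_7 = 36·cos41.8° − 8·2.549 = 6.4; c'Δl = 7.65; W sinα = 24.0
Σc'Δl = 51.5 kN/m; ΣN' = 645.2 kN/m; ΣW sinα = 186.1 kN/m
Resisting = 51.5 + 645.2·tan28.3° = 51.5 + 347.4 = 399.0 kN/m
FS = 399.0 / 186.1 = 2.144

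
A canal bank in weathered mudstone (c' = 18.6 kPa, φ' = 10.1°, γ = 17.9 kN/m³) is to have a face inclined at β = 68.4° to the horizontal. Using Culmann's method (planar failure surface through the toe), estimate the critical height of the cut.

Culmann's analysis gives the critical failure plane at α_cr = (β + φ')/2 = (68.4 + 10.1)/2 = 39.2°, and the critical height
H_c = (4c'/γ) · sinβ cosφ' / [1 − cos(β − φ')]
    = (4·18.6/17.9) · sin68.4°·cos10.1° / [1 − cos(58.3°)]
    = 4.156 · 0.9298·0.9845 / [1 − 0.5255]
    = 4.156 · 0.9154 / 0.4745
    = 8.02 m

H_c = 8.02 m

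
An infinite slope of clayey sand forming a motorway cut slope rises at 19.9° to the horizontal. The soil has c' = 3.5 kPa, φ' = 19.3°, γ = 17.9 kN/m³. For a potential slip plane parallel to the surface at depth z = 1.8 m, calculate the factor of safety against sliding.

FS = 1.31

For an infinite slope with a slip plane parallel to the surface (no pore pressure): FS = [c' + γz cos²β tanφ'] / [γz sinβ cosβ].
γz = 17.9·1.8 = 32.22 kN/m²
Numerator = 3.5 + 32.22·cos²19.9°·tan19.3° = 3.5 + 32.22·0.8841·0.3502 = 13.476 kPa
Denominator = 32.22·sin19.9°·cos19.9° = 32.22·0.3404·0.9403 = 10.312 kPa
FS = 13.476 / 10.312 = 1.307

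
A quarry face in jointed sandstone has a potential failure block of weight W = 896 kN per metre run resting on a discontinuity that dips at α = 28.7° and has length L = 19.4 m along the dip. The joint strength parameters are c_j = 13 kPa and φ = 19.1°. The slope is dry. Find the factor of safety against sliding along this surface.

FS = 1.22

Resolving the block weight along and normal to the plane and applying the Mohr–Coulomb strength on the joint:
N' = W cosα = 896·cos28.7° = 785.9 kN/m
Driving force T = W sinα = 896·sin28.7° = 430.3 kN/m
Resisting force R = c_j·L + N'·tanφ = 13·19.4 + 785.9·tan19.1° = 252.2 + 272.2 = 524.4 kN/m
FS = R / T = 524.4 / 430.3 = 1.219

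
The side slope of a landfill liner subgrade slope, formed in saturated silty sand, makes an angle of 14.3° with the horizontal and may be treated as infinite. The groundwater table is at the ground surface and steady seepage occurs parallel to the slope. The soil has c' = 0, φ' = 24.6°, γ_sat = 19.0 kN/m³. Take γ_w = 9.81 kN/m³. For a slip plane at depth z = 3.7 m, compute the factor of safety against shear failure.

With seepage parallel to the slope and the water table at the surface, the effective normal stress on the slip plane uses the buoyant unit weight γ' = γ_sat − γ_w while the driving shear stress uses γ_sat:
FS = [c' + γ' z cos²β tanφ'] / [γ_sat z sinβ cosβ]
(For c' = 0 this reduces to FS = (γ'/γ_sat)·tanφ'/tanβ.)
γ' = 19.0 − 9.81 = 9.19 kN/m³
Numerator = 0.0 + 9.19·3.7·cos²14.3°·tan24.6° = 0.0 + 9.19·3.7·0.9390·0.4578 = 14.618 kPa
Denominator = 19.0·3.7·sin14.3°·cos14.3° = 19.0·3.7·0.2470·0.9690 = 16.826 kPa
FS = 14.618 / 16.826 = 0.869

FS = 0.87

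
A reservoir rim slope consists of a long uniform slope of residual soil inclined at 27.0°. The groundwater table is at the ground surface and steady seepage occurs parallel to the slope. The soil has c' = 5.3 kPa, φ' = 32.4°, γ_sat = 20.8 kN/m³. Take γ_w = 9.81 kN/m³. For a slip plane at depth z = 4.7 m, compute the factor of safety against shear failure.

With seepage parallel to the slope and the water table at the surface, the effective normal stress on the slip plane uses the buoyant unit weight γ' = γ_sat − γ_w while the driving shear stress uses γ_sat:
FS = [c' + γ' z cos²β tanφ'] / [γ_sat z sinβ cosβ]
γ' = 20.8 − 9.81 = 10.99 kN/m³
Numerator = 5.3 + 10.99·4.7·cos²27.0°·tan32.4° = 5.3 + 10.99·4.7·0.7939·0.6346 = 31.324 kPa
Denominator = 20.8·4.7·sin27.0°·cos27.0° = 20.8·4.7·0.4540·0.8910 = 39.545 kPa
FS = 31.324 / 39.545 = 0.792

FS = 0.79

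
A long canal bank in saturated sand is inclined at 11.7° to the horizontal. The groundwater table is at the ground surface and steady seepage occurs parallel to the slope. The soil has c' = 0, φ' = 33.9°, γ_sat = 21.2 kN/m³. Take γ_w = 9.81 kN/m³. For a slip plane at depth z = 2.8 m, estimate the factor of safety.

FS = 1.74

With seepage parallel to the slope and the water table at the surface, the effective normal stress on the slip plane uses the buoyant unit weight γ' = γ_sat − γ_w while the driving shear stress uses γ_sat:
FS = [c' + γ' z cos²β tanφ'] / [γ_sat z sinβ cosβ]
(For c' = 0 this reduces to FS = (γ'/γ_sat)·tanφ'/tanβ.)
γ' = 21.2 − 9.81 = 11.39 kN/m³
Numerator = 0.0 + 11.39·2.8·cos²11.7°·tan33.9° = 0.0 + 11.39·2.8·0.9589·0.6720 = 20.549 kPa
Denominator = 21.2·2.8·sin11.7°·cos11.7° = 21.2·2.8·0.2028·0.9792 = 11.787 kPa
FS = 20.549 / 11.787 = 1.743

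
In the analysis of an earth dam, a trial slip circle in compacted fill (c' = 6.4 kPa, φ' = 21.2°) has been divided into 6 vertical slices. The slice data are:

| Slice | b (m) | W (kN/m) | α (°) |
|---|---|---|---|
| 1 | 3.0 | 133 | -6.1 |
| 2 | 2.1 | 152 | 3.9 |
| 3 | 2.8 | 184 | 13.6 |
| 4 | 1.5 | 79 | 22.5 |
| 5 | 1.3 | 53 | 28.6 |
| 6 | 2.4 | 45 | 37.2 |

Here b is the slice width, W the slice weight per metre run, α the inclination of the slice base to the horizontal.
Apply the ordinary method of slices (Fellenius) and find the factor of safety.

Ordinary method of slices: FS = Σ[c'·Δl_i + (W_i cosα_i)·tanφ'] / Σ W_i sinα_i, with Δl_i = b_i / cosα_i.
Slice 1: Δl = 3.0/cos(-6.1°) = 3.017 m; N'_1 = 133·cos(-6.1°) = 132.2; c'Δl = 19.31; W sinα = -14.1
Slice 2: Δl = 2.1/cos3.9° = 2.105 m; N'_2 = 152·cos3.9° = 151.6; c'Δl = 13.47; W sinα = 10.3
Slice 3: Δl = 2.8/cos13.6° = 2.881 m; N'_3 = 184·cos13.6° = 178.8; c'Δl = 18.44; W sinα = 43.3
Slice 4: Δl = 1.5/cos22.5° = 1.624 m; N'_4 = 79·cos22.5° = 73.0; c'Δl = 10.39; W sinα = 30.2
Slice 5: Δl = 1.3/cos28.6° = 1.481 m; N'_5 = 53·cos28.6° = 46.5; c'Δl = 9.48; W sinα = 25.4
Slice 6: Δl = 2.4/cos37.2° = 3.013 m; N'_6 = 45·cos37.2° = 35.8; c'Δl = 19.28; W sinα = 27.2
Σc'Δl = 90.4 kN/m; ΣN' = 618.1 kN/m; ΣW sinα = 122.3 kN/m
Resisting = 90.4 + 618.1·tan21.2° = 90.4 + 239.7 = 330.1 kN/m
FS = 330.1 / 122.3 = 2.700

FS = 2.70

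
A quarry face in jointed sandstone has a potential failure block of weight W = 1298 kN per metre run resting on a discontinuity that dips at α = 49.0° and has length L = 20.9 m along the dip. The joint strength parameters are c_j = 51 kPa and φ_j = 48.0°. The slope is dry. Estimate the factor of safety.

Resolving the block weight along and normal to the plane and applying the Mohr–Coulomb strength on the joint:
N' = W cosα = 1298·cos49.0° = 851.6 kN/m
Driving force T = W sinα = 1298·sin49.0° = 979.6 kN/m
Resisting force R = c_j·L + N'·tanφ_j = 51·20.9 + 851.6·tan48.0° = 1065.9 + 945.8 = 2011.7 kN/m
FS = R / T = 2011.7 / 979.6 = 2.054

FS = 2.05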